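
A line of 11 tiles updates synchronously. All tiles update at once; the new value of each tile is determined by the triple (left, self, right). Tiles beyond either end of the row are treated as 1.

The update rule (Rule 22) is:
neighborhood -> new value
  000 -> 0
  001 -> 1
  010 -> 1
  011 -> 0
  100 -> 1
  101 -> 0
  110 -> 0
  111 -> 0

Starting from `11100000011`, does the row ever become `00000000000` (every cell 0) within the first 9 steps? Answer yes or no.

no

step 1: 00010000100
step 2: 10111001111
step 3: 00000110000
step 4: 10001001001
step 5: 01011111110
step 6: 01000000000
step 7: 01100000001
step 8: 00010000010
step 9: 10111000110
step 9 is 10111000110, still not uniform 0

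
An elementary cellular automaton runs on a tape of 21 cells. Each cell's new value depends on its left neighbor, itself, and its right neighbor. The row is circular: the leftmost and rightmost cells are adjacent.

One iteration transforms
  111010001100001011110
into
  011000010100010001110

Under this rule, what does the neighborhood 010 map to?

At position 4 the neighborhood is 010; the next row has 0 there.

0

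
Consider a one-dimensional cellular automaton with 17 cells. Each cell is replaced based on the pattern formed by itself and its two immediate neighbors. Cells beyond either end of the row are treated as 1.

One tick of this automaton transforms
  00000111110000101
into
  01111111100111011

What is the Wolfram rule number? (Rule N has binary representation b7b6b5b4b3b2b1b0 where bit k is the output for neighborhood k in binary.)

171

position 6: 111 → 1  (bit 7 = 1)
position 9: 110 → 0  (bit 6 = 0)
position 15: 101 → 1  (bit 5 = 1)
position 0: 100 → 0  (bit 4 = 0)
position 5: 011 → 1  (bit 3 = 1)
position 14: 010 → 0  (bit 2 = 0)
position 4: 001 → 1  (bit 1 = 1)
position 1: 000 → 1  (bit 0 = 1)
bits b7..b0 = 10101011 = 171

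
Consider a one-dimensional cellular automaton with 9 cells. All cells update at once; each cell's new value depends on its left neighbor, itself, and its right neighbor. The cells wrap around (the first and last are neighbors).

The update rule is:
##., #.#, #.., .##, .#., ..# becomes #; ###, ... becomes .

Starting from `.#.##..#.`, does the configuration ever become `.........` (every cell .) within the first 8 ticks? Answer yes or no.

tick 1: #########
tick 2: .........
all cells are . at tick 2

yes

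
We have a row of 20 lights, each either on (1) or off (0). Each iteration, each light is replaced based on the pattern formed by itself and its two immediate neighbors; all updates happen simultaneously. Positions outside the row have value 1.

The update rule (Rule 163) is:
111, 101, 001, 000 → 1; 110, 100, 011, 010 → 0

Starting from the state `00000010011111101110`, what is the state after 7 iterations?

01111100101111010101
10111001010110101010
01010010101001010101
10100101010010101010
01001010100101010101
10010101001010101010
00101010010101010101

00101010010101010101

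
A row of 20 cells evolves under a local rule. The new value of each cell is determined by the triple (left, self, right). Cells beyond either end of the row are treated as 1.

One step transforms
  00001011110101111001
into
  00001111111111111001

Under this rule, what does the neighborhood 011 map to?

At position 6 the neighborhood is 011; the next row has 1 there.

1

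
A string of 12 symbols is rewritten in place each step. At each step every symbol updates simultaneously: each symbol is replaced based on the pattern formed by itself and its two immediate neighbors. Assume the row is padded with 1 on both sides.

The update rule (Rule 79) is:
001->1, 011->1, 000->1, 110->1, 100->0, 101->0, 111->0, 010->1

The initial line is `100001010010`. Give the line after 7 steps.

101011010110

step 1: 101111010110
step 2: 101001010110
step 3: 101011010110
step 4: 101011010110  (fixed point — unchanged through step 7)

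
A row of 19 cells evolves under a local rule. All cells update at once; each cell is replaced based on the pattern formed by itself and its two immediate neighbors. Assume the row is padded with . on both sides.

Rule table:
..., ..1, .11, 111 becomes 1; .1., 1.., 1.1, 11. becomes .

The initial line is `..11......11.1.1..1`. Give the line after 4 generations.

generation 1: 111..111111......1.
generation 2: 11..111111..11111..
generation 3: 1..111111..11111..1
generation 4: ..111111..11111..1.

..111111..11111..1.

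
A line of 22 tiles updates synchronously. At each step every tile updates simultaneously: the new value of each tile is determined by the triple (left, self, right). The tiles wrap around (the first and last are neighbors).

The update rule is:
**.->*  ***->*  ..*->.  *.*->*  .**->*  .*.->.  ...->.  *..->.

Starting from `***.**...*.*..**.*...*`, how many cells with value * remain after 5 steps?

10

******....*...***....*
******........***....*
******........***....*  (fixed point — unchanged through step 5)
count of *: 10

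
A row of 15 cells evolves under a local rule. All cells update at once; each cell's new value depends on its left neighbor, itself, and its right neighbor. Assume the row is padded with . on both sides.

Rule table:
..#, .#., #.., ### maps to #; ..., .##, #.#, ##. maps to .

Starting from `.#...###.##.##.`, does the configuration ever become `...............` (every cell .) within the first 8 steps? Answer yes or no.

step 1: ###.#.#.......#
step 2: .#..#.##.....##
step 3: #####...#...#..
step 4: .###.#.###.###.
step 5: #.#..#..#...#.#
step 6: #.########.##.#
step 7: #..######.....#
step 8: ###.####.#...##
step 8 is ###.####.#...##, still not uniform .

no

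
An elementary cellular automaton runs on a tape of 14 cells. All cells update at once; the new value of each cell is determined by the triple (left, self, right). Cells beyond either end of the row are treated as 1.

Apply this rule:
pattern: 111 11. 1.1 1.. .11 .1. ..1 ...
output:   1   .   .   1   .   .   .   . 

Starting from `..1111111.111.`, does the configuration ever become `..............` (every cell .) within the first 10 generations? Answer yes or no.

1..11111...1..
.1..111.1...1.
..1..1...1....
1..1..1...1...
.1..1..1...1..
..1..1..1...1.
1..1..1..1....
.1..1..1..1...
..1..1..1..1..
1..1..1..1..1.
generation 10 is 1..1..1..1..1., still not uniform .

no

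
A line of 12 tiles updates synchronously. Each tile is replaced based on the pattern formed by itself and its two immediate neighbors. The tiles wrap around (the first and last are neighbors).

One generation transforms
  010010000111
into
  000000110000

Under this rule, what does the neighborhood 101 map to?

0

At position 0 the neighborhood is 101; the next row has 0 there.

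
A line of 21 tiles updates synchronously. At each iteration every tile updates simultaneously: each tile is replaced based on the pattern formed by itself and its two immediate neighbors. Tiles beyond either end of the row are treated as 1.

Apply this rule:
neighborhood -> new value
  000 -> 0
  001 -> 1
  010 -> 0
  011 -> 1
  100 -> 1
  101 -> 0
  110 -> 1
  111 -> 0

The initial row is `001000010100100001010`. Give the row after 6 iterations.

110100100011010010000
010011010111001101001
001111000101111100111
111001101001000111100
001111100110101100111
111000111110001111100

111000111110001111100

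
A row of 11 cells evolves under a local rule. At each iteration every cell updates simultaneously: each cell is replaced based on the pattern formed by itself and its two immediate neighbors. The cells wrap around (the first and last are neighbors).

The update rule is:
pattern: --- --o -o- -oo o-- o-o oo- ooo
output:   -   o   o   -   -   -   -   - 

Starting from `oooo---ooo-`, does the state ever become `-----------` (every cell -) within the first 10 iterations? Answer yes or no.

no

------o----
-----oo----
----o------
---oo------
--o--------
-oo--------
o----------
o---------o
---------o-
--------oo-
iteration 10 is --------oo-, still not uniform -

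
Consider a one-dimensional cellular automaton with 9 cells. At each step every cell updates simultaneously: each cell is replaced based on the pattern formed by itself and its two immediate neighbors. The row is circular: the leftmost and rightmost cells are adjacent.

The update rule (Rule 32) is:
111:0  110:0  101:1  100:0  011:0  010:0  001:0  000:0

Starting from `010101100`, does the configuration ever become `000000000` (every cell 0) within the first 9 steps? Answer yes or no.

yes

001010000
000100000
000000000
all cells are 0 at step 3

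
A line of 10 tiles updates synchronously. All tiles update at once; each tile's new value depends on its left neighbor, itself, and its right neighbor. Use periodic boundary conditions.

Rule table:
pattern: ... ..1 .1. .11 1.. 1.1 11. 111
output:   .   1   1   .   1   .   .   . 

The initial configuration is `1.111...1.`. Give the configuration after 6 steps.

step 1: 1....1.11.
step 2: 11..11....
step 3: ..11..1..1
step 4: 11..111111
step 5: ..11......
step 6: .1..1.....

.1..1.....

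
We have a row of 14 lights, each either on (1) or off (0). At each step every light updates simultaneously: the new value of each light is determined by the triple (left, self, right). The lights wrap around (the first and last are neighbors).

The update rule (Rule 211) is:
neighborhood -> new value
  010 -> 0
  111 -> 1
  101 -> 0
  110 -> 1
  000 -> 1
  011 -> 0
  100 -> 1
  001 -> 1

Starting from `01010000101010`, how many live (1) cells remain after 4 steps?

10001111000001
11110111111110
01110011111110
10111101111111
count of 1: 12

12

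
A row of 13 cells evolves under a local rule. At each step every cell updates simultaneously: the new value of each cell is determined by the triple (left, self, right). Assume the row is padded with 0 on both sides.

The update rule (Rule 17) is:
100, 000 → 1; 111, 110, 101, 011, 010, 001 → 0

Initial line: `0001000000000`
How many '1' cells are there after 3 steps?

11

1100111111111
0010000000000
1001111111111
count of 1: 11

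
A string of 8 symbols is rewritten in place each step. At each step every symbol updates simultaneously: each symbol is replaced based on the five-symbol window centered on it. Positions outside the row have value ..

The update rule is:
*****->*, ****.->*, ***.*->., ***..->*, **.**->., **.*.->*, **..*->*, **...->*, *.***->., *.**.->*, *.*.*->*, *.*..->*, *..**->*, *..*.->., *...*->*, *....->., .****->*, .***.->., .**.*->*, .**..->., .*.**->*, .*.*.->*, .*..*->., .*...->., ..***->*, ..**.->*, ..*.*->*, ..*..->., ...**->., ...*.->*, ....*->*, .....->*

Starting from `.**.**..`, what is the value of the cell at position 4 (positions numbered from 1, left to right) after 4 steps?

step 1: .**.*.*.
step 2: .******.
step 3: .*******
step 4: .*******
position 4 holds *

*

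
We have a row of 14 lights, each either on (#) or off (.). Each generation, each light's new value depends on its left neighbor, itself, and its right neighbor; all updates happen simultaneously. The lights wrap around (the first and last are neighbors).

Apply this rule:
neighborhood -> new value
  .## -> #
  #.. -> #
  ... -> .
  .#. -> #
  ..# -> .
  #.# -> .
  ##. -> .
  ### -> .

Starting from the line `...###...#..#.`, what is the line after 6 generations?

#..##.##.#..#.

generation 1: ...#..#..##.##
generation 2: #..##.##.#..#.
generation 3: ##.#..#..##.#.
generation 4: #..##.##.#..#.  (repeats generation 2; period 2)
generation 6: #..##.##.#..#.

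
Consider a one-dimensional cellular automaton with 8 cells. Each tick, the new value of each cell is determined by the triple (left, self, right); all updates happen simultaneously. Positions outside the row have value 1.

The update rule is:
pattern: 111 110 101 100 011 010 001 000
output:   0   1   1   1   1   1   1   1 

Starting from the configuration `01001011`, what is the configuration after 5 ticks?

11111110
00000011
11111110  (repeats tick 1; period 2)
tick 5: 11111110

11111110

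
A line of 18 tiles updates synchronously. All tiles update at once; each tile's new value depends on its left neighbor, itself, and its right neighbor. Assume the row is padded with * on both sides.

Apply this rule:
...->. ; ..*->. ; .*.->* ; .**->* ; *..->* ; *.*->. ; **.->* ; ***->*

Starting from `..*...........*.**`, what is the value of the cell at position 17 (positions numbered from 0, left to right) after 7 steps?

*.**..........*.**
*.***.........*.**
*.****........*.**
*.*****.......*.**
*.******......*.**
*.*******.....*.**
*.********....*.**
position 17 holds *

*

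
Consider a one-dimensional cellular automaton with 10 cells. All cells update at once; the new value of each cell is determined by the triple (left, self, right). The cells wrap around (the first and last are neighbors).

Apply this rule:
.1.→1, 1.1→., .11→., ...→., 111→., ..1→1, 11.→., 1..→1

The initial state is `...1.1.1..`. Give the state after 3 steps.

step 1: ..11.1.11.
step 2: .1...1...1
step 3: .11.111.11

.11.111.11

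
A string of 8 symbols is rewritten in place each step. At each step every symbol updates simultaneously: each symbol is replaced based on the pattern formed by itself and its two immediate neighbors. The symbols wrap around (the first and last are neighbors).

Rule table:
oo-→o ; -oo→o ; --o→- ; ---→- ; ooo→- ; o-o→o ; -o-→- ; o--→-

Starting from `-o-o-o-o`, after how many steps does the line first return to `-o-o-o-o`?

2

o-o-o-o-
-o-o-o-o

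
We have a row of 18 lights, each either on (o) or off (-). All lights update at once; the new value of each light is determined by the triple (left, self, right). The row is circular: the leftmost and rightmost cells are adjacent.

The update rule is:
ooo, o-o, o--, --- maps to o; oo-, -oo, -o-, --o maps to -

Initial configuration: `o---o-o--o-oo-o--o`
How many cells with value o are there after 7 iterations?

7

-oo--o-o--o--o-o--
---o--o-o--o--o-oo
oo--o--o-o--o--o--
--o--o--o-o--o--o-
o--o--o--o-o--o--o
-o--o--o--o-o--o--
--o--o--o--o-o--oo
count of o: 7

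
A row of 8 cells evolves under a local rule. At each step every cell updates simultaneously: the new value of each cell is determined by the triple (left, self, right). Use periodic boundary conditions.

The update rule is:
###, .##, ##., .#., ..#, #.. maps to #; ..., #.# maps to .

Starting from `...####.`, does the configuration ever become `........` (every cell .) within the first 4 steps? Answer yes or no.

no

step 1: ..######
step 2: ########
step 3: ########  (fixed point — unchanged through step 4)
step 4 is ########, still not uniform .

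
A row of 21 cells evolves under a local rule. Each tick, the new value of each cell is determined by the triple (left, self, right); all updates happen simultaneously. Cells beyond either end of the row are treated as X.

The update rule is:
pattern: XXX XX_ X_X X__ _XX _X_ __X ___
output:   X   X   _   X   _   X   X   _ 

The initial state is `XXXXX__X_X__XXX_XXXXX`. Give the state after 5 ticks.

tick 1: XXXXXXXX_XXX_XX__XXXX
tick 2: XXXXXXXX__XX__XXX_XXX
tick 3: XXXXXXXXXX_XXX_XX__XX
tick 4: XXXXXXXXXX__XX__XXX_X
tick 5: XXXXXXXXXXXX_XXX_XX__

XXXXXXXXXXXX_XXX_XX__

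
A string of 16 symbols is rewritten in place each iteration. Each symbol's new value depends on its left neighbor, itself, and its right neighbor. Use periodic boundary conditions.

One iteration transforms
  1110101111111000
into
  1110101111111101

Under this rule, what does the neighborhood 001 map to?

At position 15 the neighborhood is 001; the next row has 1 there.

1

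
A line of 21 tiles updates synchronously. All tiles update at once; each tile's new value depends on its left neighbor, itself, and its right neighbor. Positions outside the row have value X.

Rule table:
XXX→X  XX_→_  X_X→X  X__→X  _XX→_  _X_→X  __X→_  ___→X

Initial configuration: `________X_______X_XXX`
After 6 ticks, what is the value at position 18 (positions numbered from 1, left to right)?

tick 1: XXXXXXX_XXXXXXX_XX_XX
tick 2: XXXXXX_X_XXXXX_X__X_X
tick 3: XXXXX_XXX_XXX_XXX_XX_
tick 4: XXXX_X_X_X_X_X_X_X__X
tick 5: XXX_XXXXXXXXXXXXXXX__
tick 6: XX_X_XXXXXXXXXXXXX_X_
position 18 holds X

X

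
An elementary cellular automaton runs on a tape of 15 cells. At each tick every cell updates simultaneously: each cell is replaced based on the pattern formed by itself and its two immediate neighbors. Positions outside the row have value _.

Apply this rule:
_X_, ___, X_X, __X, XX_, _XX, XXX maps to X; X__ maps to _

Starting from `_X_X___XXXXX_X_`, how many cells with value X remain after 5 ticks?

14

tick 1: XXXX_XXXXXXXXX_
tick 2: XXXXXXXXXXXXXX_
tick 3: XXXXXXXXXXXXXX_  (fixed point — unchanged through tick 5)
count of X: 14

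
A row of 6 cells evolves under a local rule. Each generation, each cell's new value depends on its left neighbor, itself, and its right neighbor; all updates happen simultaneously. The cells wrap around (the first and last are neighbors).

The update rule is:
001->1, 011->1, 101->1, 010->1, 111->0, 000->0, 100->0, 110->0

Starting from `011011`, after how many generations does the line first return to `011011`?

3

110110
101101
011011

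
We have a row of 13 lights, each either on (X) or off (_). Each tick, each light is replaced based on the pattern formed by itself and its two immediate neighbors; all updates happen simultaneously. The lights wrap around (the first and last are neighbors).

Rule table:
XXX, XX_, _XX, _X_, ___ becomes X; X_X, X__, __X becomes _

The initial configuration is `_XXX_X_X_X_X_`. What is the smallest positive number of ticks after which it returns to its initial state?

1

tick 1: _XXX_X_X_X_X_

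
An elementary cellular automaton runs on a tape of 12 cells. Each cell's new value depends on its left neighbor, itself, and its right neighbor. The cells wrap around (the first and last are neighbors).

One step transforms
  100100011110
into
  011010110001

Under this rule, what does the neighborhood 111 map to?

At position 8 the neighborhood is 111; the next row has 0 there.

0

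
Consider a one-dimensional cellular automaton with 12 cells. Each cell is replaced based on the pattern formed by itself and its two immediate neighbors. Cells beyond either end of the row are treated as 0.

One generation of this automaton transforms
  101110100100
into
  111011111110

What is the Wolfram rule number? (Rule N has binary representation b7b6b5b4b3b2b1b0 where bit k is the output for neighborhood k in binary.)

position 3: 111 → 0  (bit 7 = 0)
position 4: 110 → 1  (bit 6 = 1)
position 1: 101 → 1  (bit 5 = 1)
position 7: 100 → 1  (bit 4 = 1)
position 2: 011 → 1  (bit 3 = 1)
position 0: 010 → 1  (bit 2 = 1)
position 8: 001 → 1  (bit 1 = 1)
position 11: 000 → 0  (bit 0 = 0)
bits b7..b0 = 01111110 = 126

126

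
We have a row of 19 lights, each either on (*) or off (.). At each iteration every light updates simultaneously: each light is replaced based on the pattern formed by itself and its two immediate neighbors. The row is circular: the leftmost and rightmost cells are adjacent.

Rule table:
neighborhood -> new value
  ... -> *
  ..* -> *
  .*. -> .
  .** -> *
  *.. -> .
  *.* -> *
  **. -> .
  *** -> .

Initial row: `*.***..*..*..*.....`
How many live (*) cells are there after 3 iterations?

.**...*..*..*..****
**..**..*..*..**...
*..**..*..*..**..**
count of *: 9

9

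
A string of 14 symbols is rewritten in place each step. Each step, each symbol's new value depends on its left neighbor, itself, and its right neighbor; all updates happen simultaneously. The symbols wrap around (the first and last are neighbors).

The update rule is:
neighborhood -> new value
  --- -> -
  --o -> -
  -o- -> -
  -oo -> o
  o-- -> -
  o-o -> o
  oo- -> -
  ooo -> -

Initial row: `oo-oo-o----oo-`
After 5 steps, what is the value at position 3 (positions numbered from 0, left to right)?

-

step 1: o-oo-o-----o-o
step 2: -oo-o-------oo
step 3: oo-o--------o-
step 4: o-o----------o
step 5: -o-----------o
position 3 holds -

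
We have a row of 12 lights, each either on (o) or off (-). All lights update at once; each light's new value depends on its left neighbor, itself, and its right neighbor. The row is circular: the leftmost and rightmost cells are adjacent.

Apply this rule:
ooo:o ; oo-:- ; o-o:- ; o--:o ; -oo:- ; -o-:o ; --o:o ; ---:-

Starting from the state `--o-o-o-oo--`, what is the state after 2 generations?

-oo-o-o---o-
o---o-oo-ooo

o---o-oo-ooo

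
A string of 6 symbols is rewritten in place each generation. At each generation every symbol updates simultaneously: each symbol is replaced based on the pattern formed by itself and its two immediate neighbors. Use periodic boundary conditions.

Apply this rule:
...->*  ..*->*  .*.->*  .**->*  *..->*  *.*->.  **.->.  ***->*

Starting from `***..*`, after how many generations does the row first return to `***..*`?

6

generation 1: **.***
generation 2: *..***
generation 3: .*****
generation 4: .****.
generation 5: ****.*
generation 6: ***..*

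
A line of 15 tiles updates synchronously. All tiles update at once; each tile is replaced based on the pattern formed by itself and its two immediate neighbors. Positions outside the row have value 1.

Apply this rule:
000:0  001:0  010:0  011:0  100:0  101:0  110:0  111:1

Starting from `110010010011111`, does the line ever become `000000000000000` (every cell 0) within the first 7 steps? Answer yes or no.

100000000001111
000000000000111
000000000000011
000000000000001
000000000000000
all cells are 0 at step 5

yes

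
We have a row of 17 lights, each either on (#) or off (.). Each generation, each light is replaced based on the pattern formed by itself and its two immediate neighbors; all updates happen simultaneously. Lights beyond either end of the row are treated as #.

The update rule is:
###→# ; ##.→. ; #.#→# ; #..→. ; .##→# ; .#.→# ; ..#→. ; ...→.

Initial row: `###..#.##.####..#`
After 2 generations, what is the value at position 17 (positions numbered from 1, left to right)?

##...###.####...#
#....##.####....#
position 17 holds #

#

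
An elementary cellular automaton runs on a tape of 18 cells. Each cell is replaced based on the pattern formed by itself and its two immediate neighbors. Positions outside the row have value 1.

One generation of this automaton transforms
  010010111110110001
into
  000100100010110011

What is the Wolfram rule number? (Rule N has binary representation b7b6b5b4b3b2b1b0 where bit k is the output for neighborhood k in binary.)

position 7: 111 → 0  (bit 7 = 0)
position 10: 110 → 1  (bit 6 = 1)
position 0: 101 → 0  (bit 5 = 0)
position 2: 100 → 0  (bit 4 = 0)
position 6: 011 → 1  (bit 3 = 1)
position 1: 010 → 0  (bit 2 = 0)
position 3: 001 → 1  (bit 1 = 1)
position 15: 000 → 0  (bit 0 = 0)
bits b7..b0 = 01001010 = 74

74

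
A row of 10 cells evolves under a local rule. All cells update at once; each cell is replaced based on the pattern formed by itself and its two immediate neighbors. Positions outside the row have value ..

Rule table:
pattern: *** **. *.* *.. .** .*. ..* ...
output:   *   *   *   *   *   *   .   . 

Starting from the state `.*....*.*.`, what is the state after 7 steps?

.**...****
.***..****
.****.****
.*********
.*********  (fixed point — unchanged through step 7)

.*********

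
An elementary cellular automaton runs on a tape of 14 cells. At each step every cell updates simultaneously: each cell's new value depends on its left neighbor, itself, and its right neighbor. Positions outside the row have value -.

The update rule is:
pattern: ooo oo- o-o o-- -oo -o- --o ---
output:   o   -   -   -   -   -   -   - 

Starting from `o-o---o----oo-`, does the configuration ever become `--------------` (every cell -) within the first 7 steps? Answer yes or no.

--------------
all cells are - at step 1

yes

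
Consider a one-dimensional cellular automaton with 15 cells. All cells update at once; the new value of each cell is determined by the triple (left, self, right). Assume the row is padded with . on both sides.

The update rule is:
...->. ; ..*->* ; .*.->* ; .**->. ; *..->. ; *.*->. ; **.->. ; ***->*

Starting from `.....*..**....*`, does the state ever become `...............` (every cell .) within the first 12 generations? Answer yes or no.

generation 1: ....**.*.....**
generation 2: ...*...*....*..
generation 3: ..**..**...**..
generation 4: .*...*....*....
generation 5: **..**...**....
generation 6: ...*....*......
generation 7: ..**...**......
generation 8: .*....*........
generation 9: **...**........
generation 10: ....*..........
generation 11: ...**..........
generation 12: ..*............
generation 12 is ..*............, still not uniform .

no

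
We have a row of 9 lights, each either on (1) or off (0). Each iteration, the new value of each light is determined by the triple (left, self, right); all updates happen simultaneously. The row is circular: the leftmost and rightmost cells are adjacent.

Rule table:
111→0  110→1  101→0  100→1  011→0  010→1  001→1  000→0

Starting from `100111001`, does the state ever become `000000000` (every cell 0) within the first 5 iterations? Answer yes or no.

no

iteration 1: 111001110
iteration 2: 001110010
iteration 3: 010011111
iteration 4: 011100001
iteration 5: 000110011
iteration 5 is 000110011, still not uniform 0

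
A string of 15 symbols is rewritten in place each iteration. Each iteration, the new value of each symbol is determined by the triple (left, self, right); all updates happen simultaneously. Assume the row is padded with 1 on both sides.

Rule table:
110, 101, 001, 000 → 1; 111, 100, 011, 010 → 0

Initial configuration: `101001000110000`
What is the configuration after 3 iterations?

110010011010111
010100101101000
101001010110011

101001010110011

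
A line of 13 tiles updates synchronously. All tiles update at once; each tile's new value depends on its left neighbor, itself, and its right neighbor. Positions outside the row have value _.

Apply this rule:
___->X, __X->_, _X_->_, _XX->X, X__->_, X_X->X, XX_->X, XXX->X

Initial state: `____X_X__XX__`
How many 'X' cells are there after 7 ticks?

XXX__X___XX_X
XXX____X_XXX_
XXX_XX__XXXX_
XXXXXX__XXXX_
XXXXXX__XXXX_  (fixed point — unchanged through tick 7)
count of X: 10

10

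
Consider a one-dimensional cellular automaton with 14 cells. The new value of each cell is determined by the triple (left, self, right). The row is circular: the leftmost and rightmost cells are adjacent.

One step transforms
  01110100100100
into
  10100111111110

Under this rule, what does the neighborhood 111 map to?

1

At position 2 the neighborhood is 111; the next row has 1 there.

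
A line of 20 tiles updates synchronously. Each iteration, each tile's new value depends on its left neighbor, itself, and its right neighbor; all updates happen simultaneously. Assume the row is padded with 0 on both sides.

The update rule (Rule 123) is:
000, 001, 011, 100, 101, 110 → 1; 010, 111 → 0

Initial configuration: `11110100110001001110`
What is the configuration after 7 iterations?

11000011111110111001

iteration 1: 10011011111110111011
iteration 2: 01111110000011101111
iteration 3: 11000011111110111001
iteration 4: 11111110000011101110
iteration 5: 10000011111110111011
iteration 6: 01111110000011101111  (repeats iteration 2; period 4)
iteration 7: 11000011111110111001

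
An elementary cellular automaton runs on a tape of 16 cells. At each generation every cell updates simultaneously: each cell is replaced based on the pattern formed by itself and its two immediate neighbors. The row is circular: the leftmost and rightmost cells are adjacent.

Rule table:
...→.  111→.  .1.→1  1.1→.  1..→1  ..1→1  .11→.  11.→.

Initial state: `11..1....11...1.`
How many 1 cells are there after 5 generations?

..1111..1..1.11.
.1....111111...1
.11..1......1.11
...1111....11...
..1....1..1..1..
count of 1: 4

4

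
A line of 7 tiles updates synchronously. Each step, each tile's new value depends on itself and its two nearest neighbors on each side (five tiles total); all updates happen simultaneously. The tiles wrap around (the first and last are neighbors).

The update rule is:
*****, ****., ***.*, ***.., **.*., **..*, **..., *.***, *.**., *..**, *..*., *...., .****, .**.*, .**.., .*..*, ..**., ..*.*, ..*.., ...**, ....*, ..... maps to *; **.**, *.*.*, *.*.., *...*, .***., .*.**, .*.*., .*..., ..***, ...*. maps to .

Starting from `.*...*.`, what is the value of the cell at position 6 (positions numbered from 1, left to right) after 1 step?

**...**
position 6 holds *

*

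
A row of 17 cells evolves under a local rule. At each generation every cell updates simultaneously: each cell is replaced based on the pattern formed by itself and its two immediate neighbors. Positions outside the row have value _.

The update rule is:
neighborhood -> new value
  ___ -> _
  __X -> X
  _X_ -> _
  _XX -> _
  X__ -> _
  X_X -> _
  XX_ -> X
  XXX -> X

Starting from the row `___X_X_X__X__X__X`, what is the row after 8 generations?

__X__X__X________

__X______X__X__X_
_X______X__X__X__
X______X__X__X___
______X__X__X____
_____X__X__X_____
____X__X__X______
___X__X__X_______
__X__X__X________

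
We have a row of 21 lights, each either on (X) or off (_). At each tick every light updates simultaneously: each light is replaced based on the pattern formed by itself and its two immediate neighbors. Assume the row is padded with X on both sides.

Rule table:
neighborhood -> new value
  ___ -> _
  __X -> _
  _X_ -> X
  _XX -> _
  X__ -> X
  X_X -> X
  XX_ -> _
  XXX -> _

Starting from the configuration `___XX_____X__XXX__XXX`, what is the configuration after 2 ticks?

_X___XX_____X___XX___

X____X____XX____X____
_X___XX_____X___XX___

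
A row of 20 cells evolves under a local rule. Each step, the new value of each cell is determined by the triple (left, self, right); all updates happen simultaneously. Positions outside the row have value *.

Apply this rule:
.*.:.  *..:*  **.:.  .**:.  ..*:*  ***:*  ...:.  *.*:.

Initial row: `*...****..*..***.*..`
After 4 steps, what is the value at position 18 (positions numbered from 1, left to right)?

.*.*.**.**.**.*...**
...............*.*.*
*.............*.....
.*...........*.*...*
position 18 holds .

.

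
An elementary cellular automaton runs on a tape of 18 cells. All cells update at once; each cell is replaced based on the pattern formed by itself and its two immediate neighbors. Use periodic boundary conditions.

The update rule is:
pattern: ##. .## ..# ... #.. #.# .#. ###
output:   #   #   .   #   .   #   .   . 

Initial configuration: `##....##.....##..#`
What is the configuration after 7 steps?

.#.##.##.###.##..#
#.########.####...
.##......###..#.#.
.##.####.#.#...#..
.####..##.#..#...#
##..#..###.....#..
##.....#.#.###....

##.....#.#.###....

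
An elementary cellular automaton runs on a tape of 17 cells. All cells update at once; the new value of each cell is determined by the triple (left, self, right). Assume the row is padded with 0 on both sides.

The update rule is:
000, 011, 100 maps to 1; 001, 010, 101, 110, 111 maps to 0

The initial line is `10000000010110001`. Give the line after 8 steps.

step 1: 01111111000101100
step 2: 01000000110001011
step 3: 00111110101100010
step 4: 10100000001011001
step 5: 00011111100010100
step 6: 11010000011000011
step 7: 10001111010111010
step 8: 01101000000100001

01101000000100001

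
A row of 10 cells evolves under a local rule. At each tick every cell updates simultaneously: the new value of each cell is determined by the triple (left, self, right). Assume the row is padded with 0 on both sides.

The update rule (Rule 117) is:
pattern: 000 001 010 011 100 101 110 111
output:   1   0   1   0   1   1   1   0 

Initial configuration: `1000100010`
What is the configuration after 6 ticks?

tick 1: 1110111011
tick 2: 0011001101
tick 3: 1001100111
tick 4: 1100110001
tick 5: 0110011101
tick 6: 0011000111

0011000111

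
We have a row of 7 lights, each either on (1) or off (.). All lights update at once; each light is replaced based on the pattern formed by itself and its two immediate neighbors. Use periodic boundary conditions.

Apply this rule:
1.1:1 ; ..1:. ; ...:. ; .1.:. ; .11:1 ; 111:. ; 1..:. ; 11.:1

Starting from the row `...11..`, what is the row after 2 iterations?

...11..

...11..  (fixed point — unchanged through iteration 2)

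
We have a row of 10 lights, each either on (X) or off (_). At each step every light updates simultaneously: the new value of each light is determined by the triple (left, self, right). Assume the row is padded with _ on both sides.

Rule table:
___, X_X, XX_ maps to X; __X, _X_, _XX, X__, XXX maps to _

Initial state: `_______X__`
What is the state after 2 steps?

_____X_X__

XXXXXX___X
_____X_X__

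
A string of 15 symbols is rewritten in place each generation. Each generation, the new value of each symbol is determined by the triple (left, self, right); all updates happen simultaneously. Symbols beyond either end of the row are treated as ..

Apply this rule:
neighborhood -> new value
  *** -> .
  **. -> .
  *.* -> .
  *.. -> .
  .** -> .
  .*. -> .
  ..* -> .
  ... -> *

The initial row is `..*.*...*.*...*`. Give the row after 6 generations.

..***...***...*

*.....*.....*..
..***...***...*
*.....*.....*..  (repeats generation 1; period 2)
generation 6: ..***...***...*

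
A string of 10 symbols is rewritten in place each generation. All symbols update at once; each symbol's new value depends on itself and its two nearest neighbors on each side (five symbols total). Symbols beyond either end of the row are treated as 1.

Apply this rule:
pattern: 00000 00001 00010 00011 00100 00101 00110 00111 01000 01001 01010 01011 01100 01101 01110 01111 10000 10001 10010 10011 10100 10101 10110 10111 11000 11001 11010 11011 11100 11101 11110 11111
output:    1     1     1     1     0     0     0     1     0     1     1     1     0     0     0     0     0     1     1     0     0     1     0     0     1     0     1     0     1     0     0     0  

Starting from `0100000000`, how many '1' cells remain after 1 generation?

1000111111
count of 1: 7

7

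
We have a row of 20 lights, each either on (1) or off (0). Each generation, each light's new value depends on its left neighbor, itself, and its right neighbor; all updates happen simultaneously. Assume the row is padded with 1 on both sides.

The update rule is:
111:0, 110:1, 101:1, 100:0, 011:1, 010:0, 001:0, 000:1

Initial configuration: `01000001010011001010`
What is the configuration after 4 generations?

10100001100100101001

generation 1: 10011100100011000101
generation 2: 10010100001011010011
generation 3: 10001001100111100010
generation 4: 10100001100100101001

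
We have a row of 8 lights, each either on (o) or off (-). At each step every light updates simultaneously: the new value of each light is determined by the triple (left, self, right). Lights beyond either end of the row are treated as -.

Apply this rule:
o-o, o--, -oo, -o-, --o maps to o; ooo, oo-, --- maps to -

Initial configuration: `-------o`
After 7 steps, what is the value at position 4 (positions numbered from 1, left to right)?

step 1: ------oo
step 2: -----oo-
step 3: ----oo-o
step 4: ---oo-oo
step 5: --oo-oo-
step 6: -oo-oo-o
step 7: oo-oo-oo
position 4 holds o

o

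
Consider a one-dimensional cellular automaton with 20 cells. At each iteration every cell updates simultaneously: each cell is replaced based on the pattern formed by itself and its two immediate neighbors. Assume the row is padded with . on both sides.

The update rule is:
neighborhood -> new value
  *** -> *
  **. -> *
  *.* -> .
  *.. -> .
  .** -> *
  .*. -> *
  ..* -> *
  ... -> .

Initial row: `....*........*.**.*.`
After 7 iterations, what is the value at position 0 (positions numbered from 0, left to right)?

*

iteration 1: ...**.......**.**.*.
iteration 2: ..***......***.**.*.
iteration 3: .****.....****.**.*.
iteration 4: *****....*****.**.*.
iteration 5: *****...******.**.*.
iteration 6: *****..*******.**.*.
iteration 7: *****.********.**.*.
position 0 holds *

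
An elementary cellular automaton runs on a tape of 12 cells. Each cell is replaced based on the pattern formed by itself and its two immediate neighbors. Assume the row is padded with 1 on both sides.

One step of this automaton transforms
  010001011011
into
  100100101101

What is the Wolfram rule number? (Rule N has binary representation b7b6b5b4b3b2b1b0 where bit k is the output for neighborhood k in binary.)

225

position 11: 111 → 1  (bit 7 = 1)
position 8: 110 → 1  (bit 6 = 1)
position 0: 101 → 1  (bit 5 = 1)
position 2: 100 → 0  (bit 4 = 0)
position 7: 011 → 0  (bit 3 = 0)
position 1: 010 → 0  (bit 2 = 0)
position 4: 001 → 0  (bit 1 = 0)
position 3: 000 → 1  (bit 0 = 1)
bits b7..b0 = 11100001 = 225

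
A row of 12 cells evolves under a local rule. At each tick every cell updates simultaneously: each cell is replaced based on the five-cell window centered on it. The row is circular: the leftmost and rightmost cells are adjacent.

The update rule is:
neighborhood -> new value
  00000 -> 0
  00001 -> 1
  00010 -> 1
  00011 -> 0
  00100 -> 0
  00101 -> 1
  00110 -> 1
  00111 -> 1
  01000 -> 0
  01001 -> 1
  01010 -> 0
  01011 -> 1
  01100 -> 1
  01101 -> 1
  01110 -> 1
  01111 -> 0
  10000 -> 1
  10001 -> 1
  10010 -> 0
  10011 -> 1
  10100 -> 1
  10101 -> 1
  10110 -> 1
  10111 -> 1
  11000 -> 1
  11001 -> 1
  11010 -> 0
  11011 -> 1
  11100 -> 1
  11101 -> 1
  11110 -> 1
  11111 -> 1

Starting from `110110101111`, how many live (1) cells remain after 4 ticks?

111110111011
111111111110
101111111111
111011111111
count of 1: 11

11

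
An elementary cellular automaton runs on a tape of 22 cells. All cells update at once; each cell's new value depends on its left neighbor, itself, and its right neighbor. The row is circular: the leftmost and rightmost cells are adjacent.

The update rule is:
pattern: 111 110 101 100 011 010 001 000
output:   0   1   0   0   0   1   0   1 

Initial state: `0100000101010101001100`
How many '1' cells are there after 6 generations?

11

generation 1: 0101110101010101000101
generation 2: 0100010101010101010101
generation 3: 0101010101010101010101
generation 4: 0101010101010101010101  (fixed point — unchanged through generation 6)
count of 1: 11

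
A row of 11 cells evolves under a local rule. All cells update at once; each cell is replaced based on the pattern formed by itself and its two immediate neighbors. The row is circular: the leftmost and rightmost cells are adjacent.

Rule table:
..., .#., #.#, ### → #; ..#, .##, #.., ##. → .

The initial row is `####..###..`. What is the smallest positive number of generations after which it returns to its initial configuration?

31

generation 1: .##....#...
generation 2: ....##.#.##
generation 3: .##...###..
generation 4: ....#..#..#
generation 5: .##.#..#..#
generation 6: #..##..#..#
generation 7: .......#...
generation 8: ######.#.##
generation 9: #####.###.#
generation 10: ####.#.#.#.
generation 11: .##.#######
generation 12: #..#.#####.
generation 13: #..##.###.#
generation 14: .....#.#.#.
generation 15: ####.#####.
generation 16: .##.#.###.#
generation 17: #..###.#.##
generation 18: ....#.###.#
generation 19: .##.##.#.##
generation 20: #..#..###..
generation 21: #..#...#...
generation 22: #..#.#.#.#.
generation 23: #..########
generation 24: ....#######
generation 25: .##..#####.
generation 26: ......###..
generation 27: #####..#..#
generation 28: ####...#...
generation 29: .##..#.#.#.
generation 30: .....#####.
generation 31: ####..###..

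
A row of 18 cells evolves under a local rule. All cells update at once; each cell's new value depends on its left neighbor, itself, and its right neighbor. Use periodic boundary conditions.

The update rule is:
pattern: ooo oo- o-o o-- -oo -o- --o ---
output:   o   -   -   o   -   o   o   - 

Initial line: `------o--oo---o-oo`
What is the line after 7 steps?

o----oooo--o-oo---
oo--o-oo-ooo---o-o
o-ooo-----o-o-oo--
o--o-o---oo-o---oo
-ooo-oo-o---oo-o-o
--o-----oo-o---o-o
oooo---o---oo-oo-o

oooo---o---oo-oo-o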